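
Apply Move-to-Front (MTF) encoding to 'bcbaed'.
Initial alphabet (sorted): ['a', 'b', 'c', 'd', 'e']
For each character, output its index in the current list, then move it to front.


MTF encoding:
'b': index 1 in ['a', 'b', 'c', 'd', 'e'] -> ['b', 'a', 'c', 'd', 'e']
'c': index 2 in ['b', 'a', 'c', 'd', 'e'] -> ['c', 'b', 'a', 'd', 'e']
'b': index 1 in ['c', 'b', 'a', 'd', 'e'] -> ['b', 'c', 'a', 'd', 'e']
'a': index 2 in ['b', 'c', 'a', 'd', 'e'] -> ['a', 'b', 'c', 'd', 'e']
'e': index 4 in ['a', 'b', 'c', 'd', 'e'] -> ['e', 'a', 'b', 'c', 'd']
'd': index 4 in ['e', 'a', 'b', 'c', 'd'] -> ['d', 'e', 'a', 'b', 'c']


Output: [1, 2, 1, 2, 4, 4]


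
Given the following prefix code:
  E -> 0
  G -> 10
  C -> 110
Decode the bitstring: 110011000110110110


Decoding step by step:
Bits 110 -> C
Bits 0 -> E
Bits 110 -> C
Bits 0 -> E
Bits 0 -> E
Bits 110 -> C
Bits 110 -> C
Bits 110 -> C


Decoded message: CECEECCC


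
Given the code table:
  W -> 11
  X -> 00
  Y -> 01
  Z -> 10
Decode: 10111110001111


Decoding:
10 -> Z
11 -> W
11 -> W
10 -> Z
00 -> X
11 -> W
11 -> W


Result: ZWWZXWW


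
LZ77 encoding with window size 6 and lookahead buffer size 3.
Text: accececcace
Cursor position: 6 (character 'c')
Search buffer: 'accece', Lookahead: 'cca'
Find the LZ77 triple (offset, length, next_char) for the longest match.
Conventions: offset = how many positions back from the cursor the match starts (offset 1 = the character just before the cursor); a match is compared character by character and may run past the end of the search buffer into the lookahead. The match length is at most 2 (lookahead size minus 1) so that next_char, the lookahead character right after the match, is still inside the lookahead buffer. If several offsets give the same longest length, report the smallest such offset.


Try each offset into the search buffer:
  offset=1 (pos 5, char 'e'): match length 0
  offset=2 (pos 4, char 'c'): match length 1
  offset=3 (pos 3, char 'e'): match length 0
  offset=4 (pos 2, char 'c'): match length 1
  offset=5 (pos 1, char 'c'): match length 2
  offset=6 (pos 0, char 'a'): match length 0
Longest match has length 2 at offset 5.
next_char = character at position 6 + 2 = 8 -> 'a'

Best match: offset=5, length=2 (matching 'cc' starting at position 1)
LZ77 triple: (5, 2, 'a')


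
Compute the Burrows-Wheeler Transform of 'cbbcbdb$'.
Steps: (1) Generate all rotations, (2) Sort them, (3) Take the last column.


Rotations (sorted):
  0: $cbbcbdb -> last char: b
  1: b$cbbcbd -> last char: d
  2: bbcbdb$c -> last char: c
  3: bcbdb$cb -> last char: b
  4: bdb$cbbc -> last char: c
  5: cbbcbdb$ -> last char: $
  6: cbdb$cbb -> last char: b
  7: db$cbbcb -> last char: b


BWT = bdcbc$bb


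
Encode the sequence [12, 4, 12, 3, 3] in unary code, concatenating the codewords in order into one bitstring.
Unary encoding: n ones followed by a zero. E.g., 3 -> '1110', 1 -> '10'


Encode each number as n ones followed by a terminating 0:
  12 -> 1111111111110 (13 bits)
  4 -> 11110 (5 bits)
  12 -> 1111111111110 (13 bits)
  3 -> 1110 (4 bits)
  3 -> 1110 (4 bits)
Total length = 13 + 5 + 13 + 4 + 4 = 39 bits.

Unary([12, 4, 12, 3, 3]) = 111111111111011110111111111111011101110 (39 bits)


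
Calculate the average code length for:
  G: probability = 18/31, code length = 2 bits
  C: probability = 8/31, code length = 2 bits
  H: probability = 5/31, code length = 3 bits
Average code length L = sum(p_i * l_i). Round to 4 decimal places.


Weighted contributions p_i * l_i:
  G: (18/31) * 2 = 36/31
  C: (8/31) * 2 = 16/31
  H: (5/31) * 3 = 15/31
Sum = (36 + 16 + 15)/31 = 67/31

L = 67/31 = 2.1613 bits/symbol


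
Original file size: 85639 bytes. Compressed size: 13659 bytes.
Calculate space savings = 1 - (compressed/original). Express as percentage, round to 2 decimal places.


ratio = compressed/original = 13659/85639 = 0.159495
savings = 1 - ratio = 1 - 0.159495 = 0.840505
as a percentage: 0.840505 * 100 = 84.05%

Space savings = 1 - 13659/85639 = 84.05%


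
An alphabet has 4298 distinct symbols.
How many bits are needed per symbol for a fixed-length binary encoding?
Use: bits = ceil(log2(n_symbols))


log2(4298) = 12.0694
Bracket: 2^12 = 4096 < 4298 <= 2^13 = 8192
So ceil(log2(4298)) = 13

bits = ceil(log2(4298)) = ceil(12.0694) = 13 bits


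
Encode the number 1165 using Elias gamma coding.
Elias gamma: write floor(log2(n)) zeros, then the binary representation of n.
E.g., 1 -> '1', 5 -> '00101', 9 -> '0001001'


num_bits = floor(log2(1165)) + 1 = 11
leading_zeros = num_bits - 1 = 10
binary(1165) = 10010001101

Elias gamma(1165) = '0000000000' + '10010001101' = 000000000010010001101 (21 bits)


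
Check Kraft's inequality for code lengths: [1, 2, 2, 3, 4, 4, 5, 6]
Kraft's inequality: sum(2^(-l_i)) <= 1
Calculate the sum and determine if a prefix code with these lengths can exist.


Sum = 2^(-1) + 2^(-2) + 2^(-2) + 2^(-3) + 2^(-4) + 2^(-4) + 2^(-5) + 2^(-6)
    = 0.5 + 0.25 + 0.25 + 0.125 + 0.0625 + 0.0625 + 0.03125 + 0.015625
    = 83/64 = 1.296875
Since 1.296875 > 1, Kraft's inequality is NOT satisfied.
A prefix code with these lengths CANNOT exist.

Kraft sum = 1.296875. Not satisfied.


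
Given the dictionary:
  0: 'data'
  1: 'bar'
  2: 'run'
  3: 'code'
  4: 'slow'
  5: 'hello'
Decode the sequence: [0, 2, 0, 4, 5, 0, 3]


Look up each index in the dictionary:
  0 -> 'data'
  2 -> 'run'
  0 -> 'data'
  4 -> 'slow'
  5 -> 'hello'
  0 -> 'data'
  3 -> 'code'

Decoded: "data run data slow hello data code"


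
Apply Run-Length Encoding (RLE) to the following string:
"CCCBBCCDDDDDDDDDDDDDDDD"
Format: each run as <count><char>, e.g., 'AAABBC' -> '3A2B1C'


Scanning runs left to right:
  i=0: run of 'C' x 3 -> '3C'
  i=3: run of 'B' x 2 -> '2B'
  i=5: run of 'C' x 2 -> '2C'
  i=7: run of 'D' x 16 -> '16D'

RLE = 3C2B2C16D


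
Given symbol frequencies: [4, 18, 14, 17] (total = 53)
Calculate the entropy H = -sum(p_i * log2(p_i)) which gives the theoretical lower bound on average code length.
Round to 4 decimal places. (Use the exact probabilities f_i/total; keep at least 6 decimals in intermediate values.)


Per-symbol terms -p_i * log2(p_i) with p_i = f_i/53:
  p = 4/53 = 0.075472: log2(p) = -3.727920, -p*log2(p) = 0.281352
  p = 18/53 = 0.339623: log2(p) = -1.557995, -p*log2(p) = 0.529131
  p = 14/53 = 0.264151: log2(p) = -1.920566, -p*log2(p) = 0.507319
  p = 17/53 = 0.320755: log2(p) = -1.640458, -p*log2(p) = 0.526185
H = 0.281352 + 0.529131 + 0.507319 + 0.526185 = 1.843987

H = 1.844 bits/symbol


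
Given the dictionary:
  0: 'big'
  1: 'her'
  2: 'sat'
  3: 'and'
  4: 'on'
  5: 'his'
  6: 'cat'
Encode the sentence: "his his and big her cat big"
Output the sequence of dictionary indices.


Look up each word in the dictionary:
  'his' -> 5
  'his' -> 5
  'and' -> 3
  'big' -> 0
  'her' -> 1
  'cat' -> 6
  'big' -> 0

Encoded: [5, 5, 3, 0, 1, 6, 0]


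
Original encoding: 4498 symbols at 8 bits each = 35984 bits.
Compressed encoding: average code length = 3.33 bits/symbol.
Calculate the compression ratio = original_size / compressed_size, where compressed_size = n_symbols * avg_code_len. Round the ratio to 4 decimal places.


original_size = n_symbols * orig_bits = 4498 * 8 = 35984 bits
compressed_size = n_symbols * avg_code_len = 4498 * 3.33 = 14978.34 bits
ratio = original_size / compressed_size = 35984 / 14978.34 = 2.4024

Compression ratio = 2.4024


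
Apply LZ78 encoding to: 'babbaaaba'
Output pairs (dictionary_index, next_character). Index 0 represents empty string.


LZ78 encoding steps:
Dictionary: {0: ''}
Step 1: w='' (idx 0), next='b' -> output (0, 'b'), add 'b' as idx 1
Step 2: w='' (idx 0), next='a' -> output (0, 'a'), add 'a' as idx 2
Step 3: w='b' (idx 1), next='b' -> output (1, 'b'), add 'bb' as idx 3
Step 4: w='a' (idx 2), next='a' -> output (2, 'a'), add 'aa' as idx 4
Step 5: w='a' (idx 2), next='b' -> output (2, 'b'), add 'ab' as idx 5
Step 6: w='a' (idx 2), end of input -> output (2, '')


Encoded: [(0, 'b'), (0, 'a'), (1, 'b'), (2, 'a'), (2, 'b'), (2, '')]


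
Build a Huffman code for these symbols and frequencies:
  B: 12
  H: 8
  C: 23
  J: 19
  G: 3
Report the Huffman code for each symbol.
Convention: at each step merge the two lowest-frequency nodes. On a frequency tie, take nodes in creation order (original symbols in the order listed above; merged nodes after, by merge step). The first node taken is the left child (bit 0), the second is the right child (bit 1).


Huffman tree construction:
Step 1: Merge G(3) + H(8) = 11
Step 2: Merge (G+H)(11) + B(12) = 23
Step 3: Merge J(19) + C(23) = 42
Step 4: Merge ((G+H)+B)(23) + (J+C)(42) = 65
Read each symbol's code off the tree from the root (left child = 0, right child = 1).

Codes:
  B: 01 (length 2)
  H: 001 (length 3)
  C: 11 (length 2)
  J: 10 (length 2)
  G: 000 (length 3)
Average code length: 141/65 = 2.1692 bits/symbol


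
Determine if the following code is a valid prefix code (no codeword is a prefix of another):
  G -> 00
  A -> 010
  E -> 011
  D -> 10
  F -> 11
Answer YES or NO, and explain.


Checking each pair (does one codeword prefix another?):
  G='00' vs A='010': no prefix
  G='00' vs E='011': no prefix
  G='00' vs D='10': no prefix
  G='00' vs F='11': no prefix
  A='010' vs G='00': no prefix
  A='010' vs E='011': no prefix
  A='010' vs D='10': no prefix
  A='010' vs F='11': no prefix
  E='011' vs G='00': no prefix
  E='011' vs A='010': no prefix
  E='011' vs D='10': no prefix
  E='011' vs F='11': no prefix
  D='10' vs G='00': no prefix
  D='10' vs A='010': no prefix
  D='10' vs E='011': no prefix
  D='10' vs F='11': no prefix
  F='11' vs G='00': no prefix
  F='11' vs A='010': no prefix
  F='11' vs E='011': no prefix
  F='11' vs D='10': no prefix
No violation found over all pairs.

YES -- this is a valid prefix code. No codeword is a prefix of any other codeword.


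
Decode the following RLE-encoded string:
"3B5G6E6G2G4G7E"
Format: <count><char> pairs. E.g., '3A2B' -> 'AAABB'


Expanding each <count><char> pair:
  3B -> 'BBB'
  5G -> 'GGGGG'
  6E -> 'EEEEEE'
  6G -> 'GGGGGG'
  2G -> 'GG'
  4G -> 'GGGG'
  7E -> 'EEEEEEE'

Decoded = BBBGGGGGEEEEEEGGGGGGGGGGGGEEEEEEE


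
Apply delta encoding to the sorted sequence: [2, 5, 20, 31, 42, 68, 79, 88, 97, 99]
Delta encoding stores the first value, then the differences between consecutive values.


First value: 2
Deltas:
  5 - 2 = 3
  20 - 5 = 15
  31 - 20 = 11
  42 - 31 = 11
  68 - 42 = 26
  79 - 68 = 11
  88 - 79 = 9
  97 - 88 = 9
  99 - 97 = 2


Delta encoded: [2, 3, 15, 11, 11, 26, 11, 9, 9, 2]


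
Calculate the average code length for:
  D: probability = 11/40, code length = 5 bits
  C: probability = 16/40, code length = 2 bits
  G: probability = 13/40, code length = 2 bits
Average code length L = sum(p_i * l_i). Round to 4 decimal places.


Weighted contributions p_i * l_i:
  D: (11/40) * 5 = 55/40
  C: (16/40) * 2 = 32/40
  G: (13/40) * 2 = 26/40
Sum = (55 + 32 + 26)/40 = 113/40

L = 113/40 = 2.8250 bits/symbol


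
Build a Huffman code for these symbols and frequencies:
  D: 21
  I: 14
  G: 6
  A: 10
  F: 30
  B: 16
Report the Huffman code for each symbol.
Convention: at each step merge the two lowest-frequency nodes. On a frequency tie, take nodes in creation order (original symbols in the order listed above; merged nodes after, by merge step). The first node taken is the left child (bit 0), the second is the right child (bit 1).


Huffman tree construction:
Step 1: Merge G(6) + A(10) = 16
Step 2: Merge I(14) + B(16) = 30
Step 3: Merge (G+A)(16) + D(21) = 37
Step 4: Merge F(30) + (I+B)(30) = 60
Step 5: Merge ((G+A)+D)(37) + (F+(I+B))(60) = 97
Read each symbol's code off the tree from the root (left child = 0, right child = 1).

Codes:
  D: 01 (length 2)
  I: 110 (length 3)
  G: 000 (length 3)
  A: 001 (length 3)
  F: 10 (length 2)
  B: 111 (length 3)
Average code length: 240/97 = 2.4742 bits/symbol


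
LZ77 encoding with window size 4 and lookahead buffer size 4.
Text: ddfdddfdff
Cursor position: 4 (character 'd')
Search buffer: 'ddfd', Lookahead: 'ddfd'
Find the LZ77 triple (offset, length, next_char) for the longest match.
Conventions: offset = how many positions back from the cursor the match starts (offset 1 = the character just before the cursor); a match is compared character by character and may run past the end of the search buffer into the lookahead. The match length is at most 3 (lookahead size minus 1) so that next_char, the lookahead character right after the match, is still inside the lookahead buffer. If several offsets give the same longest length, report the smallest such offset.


Try each offset into the search buffer:
  offset=1 (pos 3, char 'd'): match length 2
  offset=2 (pos 2, char 'f'): match length 0
  offset=3 (pos 1, char 'd'): match length 1
  offset=4 (pos 0, char 'd'): match length 3
Longest match has length 3 at offset 4.
next_char = character at position 4 + 3 = 7 -> 'd'

Best match: offset=4, length=3 (matching 'ddf' starting at position 0)
LZ77 triple: (4, 3, 'd')


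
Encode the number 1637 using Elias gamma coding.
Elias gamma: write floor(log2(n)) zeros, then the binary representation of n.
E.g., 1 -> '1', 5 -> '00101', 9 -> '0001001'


num_bits = floor(log2(1637)) + 1 = 11
leading_zeros = num_bits - 1 = 10
binary(1637) = 11001100101

Elias gamma(1637) = '0000000000' + '11001100101' = 000000000011001100101 (21 bits)


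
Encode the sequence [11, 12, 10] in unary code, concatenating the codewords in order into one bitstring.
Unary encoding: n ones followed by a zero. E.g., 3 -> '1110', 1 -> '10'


Encode each number as n ones followed by a terminating 0:
  11 -> 111111111110 (12 bits)
  12 -> 1111111111110 (13 bits)
  10 -> 11111111110 (11 bits)
Total length = 12 + 13 + 11 = 36 bits.

Unary([11, 12, 10]) = 111111111110111111111111011111111110 (36 bits)


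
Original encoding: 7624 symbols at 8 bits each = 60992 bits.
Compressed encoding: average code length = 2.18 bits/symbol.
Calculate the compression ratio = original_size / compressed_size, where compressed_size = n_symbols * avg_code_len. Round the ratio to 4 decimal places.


original_size = n_symbols * orig_bits = 7624 * 8 = 60992 bits
compressed_size = n_symbols * avg_code_len = 7624 * 2.18 = 16620.32 bits
ratio = original_size / compressed_size = 60992 / 16620.32 = 3.6697

Compression ratio = 3.6697


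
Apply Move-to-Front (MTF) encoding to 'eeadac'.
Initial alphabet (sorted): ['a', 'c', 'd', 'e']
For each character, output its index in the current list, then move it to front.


MTF encoding:
'e': index 3 in ['a', 'c', 'd', 'e'] -> ['e', 'a', 'c', 'd']
'e': index 0 in ['e', 'a', 'c', 'd'] -> ['e', 'a', 'c', 'd']
'a': index 1 in ['e', 'a', 'c', 'd'] -> ['a', 'e', 'c', 'd']
'd': index 3 in ['a', 'e', 'c', 'd'] -> ['d', 'a', 'e', 'c']
'a': index 1 in ['d', 'a', 'e', 'c'] -> ['a', 'd', 'e', 'c']
'c': index 3 in ['a', 'd', 'e', 'c'] -> ['c', 'a', 'd', 'e']


Output: [3, 0, 1, 3, 1, 3]


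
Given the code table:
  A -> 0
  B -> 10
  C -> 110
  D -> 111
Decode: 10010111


Decoding:
10 -> B
0 -> A
10 -> B
111 -> D


Result: BABD


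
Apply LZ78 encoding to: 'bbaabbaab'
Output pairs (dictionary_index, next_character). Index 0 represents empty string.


LZ78 encoding steps:
Dictionary: {0: ''}
Step 1: w='' (idx 0), next='b' -> output (0, 'b'), add 'b' as idx 1
Step 2: w='b' (idx 1), next='a' -> output (1, 'a'), add 'ba' as idx 2
Step 3: w='' (idx 0), next='a' -> output (0, 'a'), add 'a' as idx 3
Step 4: w='b' (idx 1), next='b' -> output (1, 'b'), add 'bb' as idx 4
Step 5: w='a' (idx 3), next='a' -> output (3, 'a'), add 'aa' as idx 5
Step 6: w='b' (idx 1), end of input -> output (1, '')


Encoded: [(0, 'b'), (1, 'a'), (0, 'a'), (1, 'b'), (3, 'a'), (1, '')]


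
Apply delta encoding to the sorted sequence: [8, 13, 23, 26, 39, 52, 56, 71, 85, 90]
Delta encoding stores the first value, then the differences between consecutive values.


First value: 8
Deltas:
  13 - 8 = 5
  23 - 13 = 10
  26 - 23 = 3
  39 - 26 = 13
  52 - 39 = 13
  56 - 52 = 4
  71 - 56 = 15
  85 - 71 = 14
  90 - 85 = 5


Delta encoded: [8, 5, 10, 3, 13, 13, 4, 15, 14, 5]


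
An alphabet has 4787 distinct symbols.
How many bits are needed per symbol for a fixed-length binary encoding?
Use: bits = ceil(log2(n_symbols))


log2(4787) = 12.2249
Bracket: 2^12 = 4096 < 4787 <= 2^13 = 8192
So ceil(log2(4787)) = 13

bits = ceil(log2(4787)) = ceil(12.2249) = 13 bits


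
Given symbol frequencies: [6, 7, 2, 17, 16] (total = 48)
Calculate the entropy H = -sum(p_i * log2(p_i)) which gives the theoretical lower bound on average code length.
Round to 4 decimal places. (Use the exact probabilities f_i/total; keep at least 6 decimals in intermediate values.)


Per-symbol terms -p_i * log2(p_i) with p_i = f_i/48:
  p = 6/48 = 0.125000: log2(p) = -3.000000, -p*log2(p) = 0.375000
  p = 7/48 = 0.145833: log2(p) = -2.777608, -p*log2(p) = 0.405068
  p = 2/48 = 0.041667: log2(p) = -4.584963, -p*log2(p) = 0.191040
  p = 17/48 = 0.354167: log2(p) = -1.497500, -p*log2(p) = 0.530364
  p = 16/48 = 0.333333: log2(p) = -1.584963, -p*log2(p) = 0.528321
H = 0.375000 + 0.405068 + 0.191040 + 0.530364 + 0.528321 = 2.029793

H = 2.0298 bits/symbol


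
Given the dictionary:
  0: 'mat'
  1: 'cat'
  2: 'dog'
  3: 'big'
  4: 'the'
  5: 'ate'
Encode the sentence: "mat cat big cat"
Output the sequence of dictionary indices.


Look up each word in the dictionary:
  'mat' -> 0
  'cat' -> 1
  'big' -> 3
  'cat' -> 1

Encoded: [0, 1, 3, 1]


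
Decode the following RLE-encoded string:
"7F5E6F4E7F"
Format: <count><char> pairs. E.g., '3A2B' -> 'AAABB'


Expanding each <count><char> pair:
  7F -> 'FFFFFFF'
  5E -> 'EEEEE'
  6F -> 'FFFFFF'
  4E -> 'EEEE'
  7F -> 'FFFFFFF'

Decoded = FFFFFFFEEEEEFFFFFFEEEEFFFFFFF


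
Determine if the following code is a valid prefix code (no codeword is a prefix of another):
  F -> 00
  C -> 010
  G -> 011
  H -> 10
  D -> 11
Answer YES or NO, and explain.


Checking each pair (does one codeword prefix another?):
  F='00' vs C='010': no prefix
  F='00' vs G='011': no prefix
  F='00' vs H='10': no prefix
  F='00' vs D='11': no prefix
  C='010' vs F='00': no prefix
  C='010' vs G='011': no prefix
  C='010' vs H='10': no prefix
  C='010' vs D='11': no prefix
  G='011' vs F='00': no prefix
  G='011' vs C='010': no prefix
  G='011' vs H='10': no prefix
  G='011' vs D='11': no prefix
  H='10' vs F='00': no prefix
  H='10' vs C='010': no prefix
  H='10' vs G='011': no prefix
  H='10' vs D='11': no prefix
  D='11' vs F='00': no prefix
  D='11' vs C='010': no prefix
  D='11' vs G='011': no prefix
  D='11' vs H='10': no prefix
No violation found over all pairs.

YES -- this is a valid prefix code. No codeword is a prefix of any other codeword.


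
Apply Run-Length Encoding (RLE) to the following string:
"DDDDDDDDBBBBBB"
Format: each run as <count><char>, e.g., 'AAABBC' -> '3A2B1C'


Scanning runs left to right:
  i=0: run of 'D' x 8 -> '8D'
  i=8: run of 'B' x 6 -> '6B'

RLE = 8D6B


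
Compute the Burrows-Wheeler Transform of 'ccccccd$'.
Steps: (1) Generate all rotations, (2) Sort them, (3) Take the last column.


Rotations (sorted):
  0: $ccccccd -> last char: d
  1: ccccccd$ -> last char: $
  2: cccccd$c -> last char: c
  3: ccccd$cc -> last char: c
  4: cccd$ccc -> last char: c
  5: ccd$cccc -> last char: c
  6: cd$ccccc -> last char: c
  7: d$cccccc -> last char: c


BWT = d$cccccc


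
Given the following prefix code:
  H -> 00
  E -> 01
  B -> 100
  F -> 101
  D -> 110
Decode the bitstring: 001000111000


Decoding step by step:
Bits 00 -> H
Bits 100 -> B
Bits 01 -> E
Bits 110 -> D
Bits 00 -> H


Decoded message: HBEDH


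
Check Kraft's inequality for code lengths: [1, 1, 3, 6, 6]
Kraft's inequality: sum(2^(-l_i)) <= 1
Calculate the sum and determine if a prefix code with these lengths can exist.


Sum = 2^(-1) + 2^(-1) + 2^(-3) + 2^(-6) + 2^(-6)
    = 0.5 + 0.5 + 0.125 + 0.015625 + 0.015625
    = 74/64 = 1.15625
Since 1.15625 > 1, Kraft's inequality is NOT satisfied.
A prefix code with these lengths CANNOT exist.

Kraft sum = 1.15625. Not satisfied.


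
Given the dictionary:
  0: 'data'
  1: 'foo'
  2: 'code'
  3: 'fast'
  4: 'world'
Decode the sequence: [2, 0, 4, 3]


Look up each index in the dictionary:
  2 -> 'code'
  0 -> 'data'
  4 -> 'world'
  3 -> 'fast'

Decoded: "code data world fast"


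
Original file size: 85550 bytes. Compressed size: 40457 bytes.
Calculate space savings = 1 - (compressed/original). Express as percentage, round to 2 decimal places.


ratio = compressed/original = 40457/85550 = 0.472905
savings = 1 - ratio = 1 - 0.472905 = 0.527095
as a percentage: 0.527095 * 100 = 52.71%

Space savings = 1 - 40457/85550 = 52.71%


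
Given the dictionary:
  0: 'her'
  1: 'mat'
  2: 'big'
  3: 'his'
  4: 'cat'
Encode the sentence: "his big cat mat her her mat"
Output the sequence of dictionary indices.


Look up each word in the dictionary:
  'his' -> 3
  'big' -> 2
  'cat' -> 4
  'mat' -> 1
  'her' -> 0
  'her' -> 0
  'mat' -> 1

Encoded: [3, 2, 4, 1, 0, 0, 1]


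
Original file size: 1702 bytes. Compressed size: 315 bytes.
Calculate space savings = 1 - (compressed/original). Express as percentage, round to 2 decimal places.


ratio = compressed/original = 315/1702 = 0.185076
savings = 1 - ratio = 1 - 0.185076 = 0.814924
as a percentage: 0.814924 * 100 = 81.49%

Space savings = 1 - 315/1702 = 81.49%


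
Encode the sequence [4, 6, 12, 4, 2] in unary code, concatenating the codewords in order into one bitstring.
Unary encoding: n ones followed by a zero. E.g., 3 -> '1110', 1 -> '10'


Encode each number as n ones followed by a terminating 0:
  4 -> 11110 (5 bits)
  6 -> 1111110 (7 bits)
  12 -> 1111111111110 (13 bits)
  4 -> 11110 (5 bits)
  2 -> 110 (3 bits)
Total length = 5 + 7 + 13 + 5 + 3 = 33 bits.

Unary([4, 6, 12, 4, 2]) = 111101111110111111111111011110110 (33 bits)


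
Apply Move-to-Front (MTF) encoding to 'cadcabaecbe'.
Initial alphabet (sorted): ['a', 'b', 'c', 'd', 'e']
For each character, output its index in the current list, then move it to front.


MTF encoding:
'c': index 2 in ['a', 'b', 'c', 'd', 'e'] -> ['c', 'a', 'b', 'd', 'e']
'a': index 1 in ['c', 'a', 'b', 'd', 'e'] -> ['a', 'c', 'b', 'd', 'e']
'd': index 3 in ['a', 'c', 'b', 'd', 'e'] -> ['d', 'a', 'c', 'b', 'e']
'c': index 2 in ['d', 'a', 'c', 'b', 'e'] -> ['c', 'd', 'a', 'b', 'e']
'a': index 2 in ['c', 'd', 'a', 'b', 'e'] -> ['a', 'c', 'd', 'b', 'e']
'b': index 3 in ['a', 'c', 'd', 'b', 'e'] -> ['b', 'a', 'c', 'd', 'e']
'a': index 1 in ['b', 'a', 'c', 'd', 'e'] -> ['a', 'b', 'c', 'd', 'e']
'e': index 4 in ['a', 'b', 'c', 'd', 'e'] -> ['e', 'a', 'b', 'c', 'd']
'c': index 3 in ['e', 'a', 'b', 'c', 'd'] -> ['c', 'e', 'a', 'b', 'd']
'b': index 3 in ['c', 'e', 'a', 'b', 'd'] -> ['b', 'c', 'e', 'a', 'd']
'e': index 2 in ['b', 'c', 'e', 'a', 'd'] -> ['e', 'b', 'c', 'a', 'd']


Output: [2, 1, 3, 2, 2, 3, 1, 4, 3, 3, 2]


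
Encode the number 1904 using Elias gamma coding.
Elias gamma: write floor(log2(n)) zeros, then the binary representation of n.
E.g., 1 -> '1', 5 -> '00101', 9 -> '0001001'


num_bits = floor(log2(1904)) + 1 = 11
leading_zeros = num_bits - 1 = 10
binary(1904) = 11101110000

Elias gamma(1904) = '0000000000' + '11101110000' = 000000000011101110000 (21 bits)


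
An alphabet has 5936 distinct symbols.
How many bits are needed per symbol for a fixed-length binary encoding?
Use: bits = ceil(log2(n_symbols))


log2(5936) = 12.5353
Bracket: 2^12 = 4096 < 5936 <= 2^13 = 8192
So ceil(log2(5936)) = 13

bits = ceil(log2(5936)) = ceil(12.5353) = 13 bits


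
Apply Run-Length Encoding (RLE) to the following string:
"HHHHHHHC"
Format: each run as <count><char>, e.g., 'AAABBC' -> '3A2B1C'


Scanning runs left to right:
  i=0: run of 'H' x 7 -> '7H'
  i=7: run of 'C' x 1 -> '1C'

RLE = 7H1C


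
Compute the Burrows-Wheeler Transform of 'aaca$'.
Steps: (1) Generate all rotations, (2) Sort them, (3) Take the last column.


Rotations (sorted):
  0: $aaca -> last char: a
  1: a$aac -> last char: c
  2: aaca$ -> last char: $
  3: aca$a -> last char: a
  4: ca$aa -> last char: a


BWT = ac$aa


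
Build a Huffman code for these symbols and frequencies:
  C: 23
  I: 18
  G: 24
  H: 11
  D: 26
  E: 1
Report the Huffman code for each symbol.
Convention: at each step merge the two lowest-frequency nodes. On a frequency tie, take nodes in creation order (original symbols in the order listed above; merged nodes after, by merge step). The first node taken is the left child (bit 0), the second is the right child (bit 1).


Huffman tree construction:
Step 1: Merge E(1) + H(11) = 12
Step 2: Merge (E+H)(12) + I(18) = 30
Step 3: Merge C(23) + G(24) = 47
Step 4: Merge D(26) + ((E+H)+I)(30) = 56
Step 5: Merge (C+G)(47) + (D+((E+H)+I))(56) = 103
Read each symbol's code off the tree from the root (left child = 0, right child = 1).

Codes:
  C: 00 (length 2)
  I: 111 (length 3)
  G: 01 (length 2)
  H: 1101 (length 4)
  D: 10 (length 2)
  E: 1100 (length 4)
Average code length: 248/103 = 2.4078 bits/symbol


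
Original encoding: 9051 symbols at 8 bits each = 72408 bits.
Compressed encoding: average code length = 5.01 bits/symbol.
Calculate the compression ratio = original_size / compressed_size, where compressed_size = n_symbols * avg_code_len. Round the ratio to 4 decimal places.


original_size = n_symbols * orig_bits = 9051 * 8 = 72408 bits
compressed_size = n_symbols * avg_code_len = 9051 * 5.01 = 45345.51 bits
ratio = original_size / compressed_size = 72408 / 45345.51 = 1.5968

Compression ratio = 1.5968


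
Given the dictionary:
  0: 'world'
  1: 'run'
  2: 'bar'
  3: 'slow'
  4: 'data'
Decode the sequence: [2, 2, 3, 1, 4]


Look up each index in the dictionary:
  2 -> 'bar'
  2 -> 'bar'
  3 -> 'slow'
  1 -> 'run'
  4 -> 'data'

Decoded: "bar bar slow run data"


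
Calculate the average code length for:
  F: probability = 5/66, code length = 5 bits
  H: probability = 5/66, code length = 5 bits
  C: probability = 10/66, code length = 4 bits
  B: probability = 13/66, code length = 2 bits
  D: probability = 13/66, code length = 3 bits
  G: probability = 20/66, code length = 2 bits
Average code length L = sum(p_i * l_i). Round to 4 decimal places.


Weighted contributions p_i * l_i:
  F: (5/66) * 5 = 25/66
  H: (5/66) * 5 = 25/66
  C: (10/66) * 4 = 40/66
  B: (13/66) * 2 = 26/66
  D: (13/66) * 3 = 39/66
  G: (20/66) * 2 = 40/66
Sum = (25 + 25 + 40 + 26 + 39 + 40)/66 = 195/66

L = 195/66 = 2.9545 bits/symbol


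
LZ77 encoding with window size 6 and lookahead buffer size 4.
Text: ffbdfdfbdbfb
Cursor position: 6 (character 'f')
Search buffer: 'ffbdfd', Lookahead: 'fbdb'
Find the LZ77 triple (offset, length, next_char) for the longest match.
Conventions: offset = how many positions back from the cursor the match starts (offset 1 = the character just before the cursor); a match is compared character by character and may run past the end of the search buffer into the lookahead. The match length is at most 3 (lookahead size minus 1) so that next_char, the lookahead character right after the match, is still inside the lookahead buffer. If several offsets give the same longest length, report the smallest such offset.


Try each offset into the search buffer:
  offset=1 (pos 5, char 'd'): match length 0
  offset=2 (pos 4, char 'f'): match length 1
  offset=3 (pos 3, char 'd'): match length 0
  offset=4 (pos 2, char 'b'): match length 0
  offset=5 (pos 1, char 'f'): match length 3
  offset=6 (pos 0, char 'f'): match length 1
Longest match has length 3 at offset 5.
next_char = character at position 6 + 3 = 9 -> 'b'

Best match: offset=5, length=3 (matching 'fbd' starting at position 1)
LZ77 triple: (5, 3, 'b')


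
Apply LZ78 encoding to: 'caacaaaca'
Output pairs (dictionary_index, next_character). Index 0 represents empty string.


LZ78 encoding steps:
Dictionary: {0: ''}
Step 1: w='' (idx 0), next='c' -> output (0, 'c'), add 'c' as idx 1
Step 2: w='' (idx 0), next='a' -> output (0, 'a'), add 'a' as idx 2
Step 3: w='a' (idx 2), next='c' -> output (2, 'c'), add 'ac' as idx 3
Step 4: w='a' (idx 2), next='a' -> output (2, 'a'), add 'aa' as idx 4
Step 5: w='ac' (idx 3), next='a' -> output (3, 'a'), add 'aca' as idx 5


Encoded: [(0, 'c'), (0, 'a'), (2, 'c'), (2, 'a'), (3, 'a')]


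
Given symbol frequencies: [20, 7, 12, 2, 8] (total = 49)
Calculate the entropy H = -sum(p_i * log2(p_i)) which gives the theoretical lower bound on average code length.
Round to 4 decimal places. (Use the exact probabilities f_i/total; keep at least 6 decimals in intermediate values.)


Per-symbol terms -p_i * log2(p_i) with p_i = f_i/49:
  p = 20/49 = 0.408163: log2(p) = -1.292782, -p*log2(p) = 0.527666
  p = 7/49 = 0.142857: log2(p) = -2.807355, -p*log2(p) = 0.401051
  p = 12/49 = 0.244898: log2(p) = -2.029747, -p*log2(p) = 0.497081
  p = 2/49 = 0.040816: log2(p) = -4.614710, -p*log2(p) = 0.188356
  p = 8/49 = 0.163265: log2(p) = -2.614710, -p*log2(p) = 0.426891
H = 0.527666 + 0.401051 + 0.497081 + 0.188356 + 0.426891 = 2.041045

H = 2.041 bits/symbol


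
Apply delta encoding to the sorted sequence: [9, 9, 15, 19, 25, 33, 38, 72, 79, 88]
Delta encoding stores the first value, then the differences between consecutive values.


First value: 9
Deltas:
  9 - 9 = 0
  15 - 9 = 6
  19 - 15 = 4
  25 - 19 = 6
  33 - 25 = 8
  38 - 33 = 5
  72 - 38 = 34
  79 - 72 = 7
  88 - 79 = 9


Delta encoded: [9, 0, 6, 4, 6, 8, 5, 34, 7, 9]


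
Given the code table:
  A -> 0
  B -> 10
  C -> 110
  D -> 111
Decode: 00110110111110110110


Decoding:
0 -> A
0 -> A
110 -> C
110 -> C
111 -> D
110 -> C
110 -> C
110 -> C


Result: AACCDCCC


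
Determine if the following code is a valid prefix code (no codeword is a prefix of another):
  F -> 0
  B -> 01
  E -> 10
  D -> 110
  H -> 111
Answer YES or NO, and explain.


Checking each pair (does one codeword prefix another?):
  F='0' vs B='01': prefix -- VIOLATION

NO -- this is NOT a valid prefix code. F (0) is a prefix of B (01).


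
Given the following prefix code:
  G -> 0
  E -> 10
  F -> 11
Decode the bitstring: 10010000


Decoding step by step:
Bits 10 -> E
Bits 0 -> G
Bits 10 -> E
Bits 0 -> G
Bits 0 -> G
Bits 0 -> G


Decoded message: EGEGGG


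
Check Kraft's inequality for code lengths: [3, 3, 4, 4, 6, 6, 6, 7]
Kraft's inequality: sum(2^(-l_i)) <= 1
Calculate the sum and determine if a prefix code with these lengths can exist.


Sum = 2^(-3) + 2^(-3) + 2^(-4) + 2^(-4) + 2^(-6) + 2^(-6) + 2^(-6) + 2^(-7)
    = 0.125 + 0.125 + 0.0625 + 0.0625 + 0.015625 + 0.015625 + 0.015625 + 0.0078125
    = 55/128 = 0.4296875
Since 0.4296875 <= 1, Kraft's inequality IS satisfied.
A prefix code with these lengths CAN exist.

Kraft sum = 0.4296875. Satisfied.


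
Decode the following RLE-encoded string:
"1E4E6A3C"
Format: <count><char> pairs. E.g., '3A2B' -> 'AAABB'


Expanding each <count><char> pair:
  1E -> 'E'
  4E -> 'EEEE'
  6A -> 'AAAAAA'
  3C -> 'CCC'

Decoded = EEEEEAAAAAACCC


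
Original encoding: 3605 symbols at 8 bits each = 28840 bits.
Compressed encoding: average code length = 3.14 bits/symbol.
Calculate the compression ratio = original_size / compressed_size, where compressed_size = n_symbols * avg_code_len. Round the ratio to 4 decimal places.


original_size = n_symbols * orig_bits = 3605 * 8 = 28840 bits
compressed_size = n_symbols * avg_code_len = 3605 * 3.14 = 11319.7 bits
ratio = original_size / compressed_size = 28840 / 11319.7 = 2.5478

Compression ratio = 2.5478


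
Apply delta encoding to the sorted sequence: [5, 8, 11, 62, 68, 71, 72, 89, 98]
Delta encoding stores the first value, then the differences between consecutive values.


First value: 5
Deltas:
  8 - 5 = 3
  11 - 8 = 3
  62 - 11 = 51
  68 - 62 = 6
  71 - 68 = 3
  72 - 71 = 1
  89 - 72 = 17
  98 - 89 = 9


Delta encoded: [5, 3, 3, 51, 6, 3, 1, 17, 9]


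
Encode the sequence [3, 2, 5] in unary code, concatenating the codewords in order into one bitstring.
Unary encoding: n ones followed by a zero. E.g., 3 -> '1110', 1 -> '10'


Encode each number as n ones followed by a terminating 0:
  3 -> 1110 (4 bits)
  2 -> 110 (3 bits)
  5 -> 111110 (6 bits)
Total length = 4 + 3 + 6 = 13 bits.

Unary([3, 2, 5]) = 1110110111110 (13 bits)


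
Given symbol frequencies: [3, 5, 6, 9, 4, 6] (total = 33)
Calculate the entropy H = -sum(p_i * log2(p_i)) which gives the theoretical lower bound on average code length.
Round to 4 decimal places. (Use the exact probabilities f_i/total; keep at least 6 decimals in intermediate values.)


Per-symbol terms -p_i * log2(p_i) with p_i = f_i/33:
  p = 3/33 = 0.090909: log2(p) = -3.459432, -p*log2(p) = 0.314494
  p = 5/33 = 0.151515: log2(p) = -2.722466, -p*log2(p) = 0.412495
  p = 6/33 = 0.181818: log2(p) = -2.459432, -p*log2(p) = 0.447169
  p = 9/33 = 0.272727: log2(p) = -1.874469, -p*log2(p) = 0.511219
  p = 4/33 = 0.121212: log2(p) = -3.044394, -p*log2(p) = 0.369017
  p = 6/33 = 0.181818: log2(p) = -2.459432, -p*log2(p) = 0.447169
H = 0.314494 + 0.412495 + 0.447169 + 0.511219 + 0.369017 + 0.447169 = 2.501563

H = 2.5016 bits/symbol


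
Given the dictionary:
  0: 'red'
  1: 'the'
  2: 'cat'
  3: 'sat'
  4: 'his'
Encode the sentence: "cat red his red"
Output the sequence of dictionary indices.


Look up each word in the dictionary:
  'cat' -> 2
  'red' -> 0
  'his' -> 4
  'red' -> 0

Encoded: [2, 0, 4, 0]


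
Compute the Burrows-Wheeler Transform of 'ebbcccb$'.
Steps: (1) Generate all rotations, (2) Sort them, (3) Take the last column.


Rotations (sorted):
  0: $ebbcccb -> last char: b
  1: b$ebbccc -> last char: c
  2: bbcccb$e -> last char: e
  3: bcccb$eb -> last char: b
  4: cb$ebbcc -> last char: c
  5: ccb$ebbc -> last char: c
  6: cccb$ebb -> last char: b
  7: ebbcccb$ -> last char: $


BWT = bcebccb$


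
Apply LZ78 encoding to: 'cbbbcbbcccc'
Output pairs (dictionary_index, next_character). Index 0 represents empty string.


LZ78 encoding steps:
Dictionary: {0: ''}
Step 1: w='' (idx 0), next='c' -> output (0, 'c'), add 'c' as idx 1
Step 2: w='' (idx 0), next='b' -> output (0, 'b'), add 'b' as idx 2
Step 3: w='b' (idx 2), next='b' -> output (2, 'b'), add 'bb' as idx 3
Step 4: w='c' (idx 1), next='b' -> output (1, 'b'), add 'cb' as idx 4
Step 5: w='b' (idx 2), next='c' -> output (2, 'c'), add 'bc' as idx 5
Step 6: w='c' (idx 1), next='c' -> output (1, 'c'), add 'cc' as idx 6
Step 7: w='c' (idx 1), end of input -> output (1, '')


Encoded: [(0, 'c'), (0, 'b'), (2, 'b'), (1, 'b'), (2, 'c'), (1, 'c'), (1, '')]


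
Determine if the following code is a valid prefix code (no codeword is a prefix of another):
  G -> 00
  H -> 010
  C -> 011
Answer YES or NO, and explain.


Checking each pair (does one codeword prefix another?):
  G='00' vs H='010': no prefix
  G='00' vs C='011': no prefix
  H='010' vs G='00': no prefix
  H='010' vs C='011': no prefix
  C='011' vs G='00': no prefix
  C='011' vs H='010': no prefix
No violation found over all pairs.

YES -- this is a valid prefix code. No codeword is a prefix of any other codeword.


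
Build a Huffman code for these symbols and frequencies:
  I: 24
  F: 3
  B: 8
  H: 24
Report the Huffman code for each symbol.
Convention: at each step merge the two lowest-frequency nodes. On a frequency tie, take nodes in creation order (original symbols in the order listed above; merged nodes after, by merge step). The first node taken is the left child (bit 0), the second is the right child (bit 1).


Huffman tree construction:
Step 1: Merge F(3) + B(8) = 11
Step 2: Merge (F+B)(11) + I(24) = 35
Step 3: Merge H(24) + ((F+B)+I)(35) = 59
Read each symbol's code off the tree from the root (left child = 0, right child = 1).

Codes:
  I: 11 (length 2)
  F: 100 (length 3)
  B: 101 (length 3)
  H: 0 (length 1)
Average code length: 105/59 = 1.7797 bits/symbol


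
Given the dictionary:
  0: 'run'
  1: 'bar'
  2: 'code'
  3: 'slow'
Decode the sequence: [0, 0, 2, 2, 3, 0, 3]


Look up each index in the dictionary:
  0 -> 'run'
  0 -> 'run'
  2 -> 'code'
  2 -> 'code'
  3 -> 'slow'
  0 -> 'run'
  3 -> 'slow'

Decoded: "run run code code slow run slow"


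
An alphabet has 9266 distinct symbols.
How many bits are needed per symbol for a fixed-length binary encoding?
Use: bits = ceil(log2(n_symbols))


log2(9266) = 13.1777
Bracket: 2^13 = 8192 < 9266 <= 2^14 = 16384
So ceil(log2(9266)) = 14

bits = ceil(log2(9266)) = ceil(13.1777) = 14 bits


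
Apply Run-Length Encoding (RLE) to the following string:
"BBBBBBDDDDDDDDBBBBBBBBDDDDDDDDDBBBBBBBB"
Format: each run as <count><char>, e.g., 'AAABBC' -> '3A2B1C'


Scanning runs left to right:
  i=0: run of 'B' x 6 -> '6B'
  i=6: run of 'D' x 8 -> '8D'
  i=14: run of 'B' x 8 -> '8B'
  i=22: run of 'D' x 9 -> '9D'
  i=31: run of 'B' x 8 -> '8B'

RLE = 6B8D8B9D8B


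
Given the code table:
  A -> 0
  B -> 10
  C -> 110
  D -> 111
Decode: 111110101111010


Decoding:
111 -> D
110 -> C
10 -> B
111 -> D
10 -> B
10 -> B


Result: DCBDBB


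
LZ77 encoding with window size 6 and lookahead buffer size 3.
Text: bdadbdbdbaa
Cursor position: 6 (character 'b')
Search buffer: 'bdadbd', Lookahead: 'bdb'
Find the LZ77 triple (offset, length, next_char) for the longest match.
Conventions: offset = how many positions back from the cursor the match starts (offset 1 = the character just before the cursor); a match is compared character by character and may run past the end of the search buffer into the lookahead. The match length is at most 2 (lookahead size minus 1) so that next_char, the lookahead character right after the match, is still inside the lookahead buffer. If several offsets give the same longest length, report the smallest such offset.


Try each offset into the search buffer:
  offset=1 (pos 5, char 'd'): match length 0
  offset=2 (pos 4, char 'b'): match length 2
  offset=3 (pos 3, char 'd'): match length 0
  offset=4 (pos 2, char 'a'): match length 0
  offset=5 (pos 1, char 'd'): match length 0
  offset=6 (pos 0, char 'b'): match length 2
Longest match has length 2, found at offsets 2, 6; take the smallest, offset 2.
next_char = character at position 6 + 2 = 8 -> 'b'

Best match: offset=2, length=2 (matching 'bd' starting at position 4)
LZ77 triple: (2, 2, 'b')


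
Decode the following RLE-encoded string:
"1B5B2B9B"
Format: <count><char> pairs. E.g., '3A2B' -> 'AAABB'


Expanding each <count><char> pair:
  1B -> 'B'
  5B -> 'BBBBB'
  2B -> 'BB'
  9B -> 'BBBBBBBBB'

Decoded = BBBBBBBBBBBBBBBBB


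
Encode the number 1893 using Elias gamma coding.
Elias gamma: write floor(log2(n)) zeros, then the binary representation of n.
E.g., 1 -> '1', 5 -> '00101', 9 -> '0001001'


num_bits = floor(log2(1893)) + 1 = 11
leading_zeros = num_bits - 1 = 10
binary(1893) = 11101100101

Elias gamma(1893) = '0000000000' + '11101100101' = 000000000011101100101 (21 bits)


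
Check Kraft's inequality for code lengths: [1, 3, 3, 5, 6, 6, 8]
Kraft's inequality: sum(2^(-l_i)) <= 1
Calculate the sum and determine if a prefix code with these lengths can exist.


Sum = 2^(-1) + 2^(-3) + 2^(-3) + 2^(-5) + 2^(-6) + 2^(-6) + 2^(-8)
    = 0.5 + 0.125 + 0.125 + 0.03125 + 0.015625 + 0.015625 + 0.00390625
    = 209/256 = 0.81640625
Since 0.81640625 <= 1, Kraft's inequality IS satisfied.
A prefix code with these lengths CAN exist.

Kraft sum = 0.81640625. Satisfied.


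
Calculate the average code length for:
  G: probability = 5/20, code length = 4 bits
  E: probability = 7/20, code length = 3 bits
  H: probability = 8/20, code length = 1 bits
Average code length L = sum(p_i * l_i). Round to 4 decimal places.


Weighted contributions p_i * l_i:
  G: (5/20) * 4 = 20/20
  E: (7/20) * 3 = 21/20
  H: (8/20) * 1 = 8/20
Sum = (20 + 21 + 8)/20 = 49/20

L = 49/20 = 2.4500 bits/symbol


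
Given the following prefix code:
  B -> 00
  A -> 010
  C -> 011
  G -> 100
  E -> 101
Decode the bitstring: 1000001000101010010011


Decoding step by step:
Bits 100 -> G
Bits 00 -> B
Bits 010 -> A
Bits 00 -> B
Bits 101 -> E
Bits 010 -> A
Bits 010 -> A
Bits 011 -> C


Decoded message: GBABEAAC


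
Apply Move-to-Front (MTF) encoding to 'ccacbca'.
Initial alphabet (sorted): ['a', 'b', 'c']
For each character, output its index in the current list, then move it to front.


MTF encoding:
'c': index 2 in ['a', 'b', 'c'] -> ['c', 'a', 'b']
'c': index 0 in ['c', 'a', 'b'] -> ['c', 'a', 'b']
'a': index 1 in ['c', 'a', 'b'] -> ['a', 'c', 'b']
'c': index 1 in ['a', 'c', 'b'] -> ['c', 'a', 'b']
'b': index 2 in ['c', 'a', 'b'] -> ['b', 'c', 'a']
'c': index 1 in ['b', 'c', 'a'] -> ['c', 'b', 'a']
'a': index 2 in ['c', 'b', 'a'] -> ['a', 'c', 'b']


Output: [2, 0, 1, 1, 2, 1, 2]
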